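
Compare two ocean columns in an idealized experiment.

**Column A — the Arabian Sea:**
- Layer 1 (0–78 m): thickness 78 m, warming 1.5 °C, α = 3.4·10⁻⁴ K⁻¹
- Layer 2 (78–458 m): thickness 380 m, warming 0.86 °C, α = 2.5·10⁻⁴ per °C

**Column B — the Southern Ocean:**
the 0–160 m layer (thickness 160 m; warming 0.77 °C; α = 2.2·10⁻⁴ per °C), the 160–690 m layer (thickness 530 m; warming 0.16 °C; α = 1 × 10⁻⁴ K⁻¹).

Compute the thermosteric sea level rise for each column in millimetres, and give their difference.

Δh_A ≈ 121 mm, Δh_B ≈ 35.6 mm; difference ≈ 85.9 mm

A 0–78 m: 78 × 1.5 × 3.4×10⁻⁴ = 0.03978 m
A 78–458 m: 2.5×10⁻⁴ × 0.86 × 380 = 0.08170 m
A total: 0.12148 m
B 160 × 2.2×10⁻⁴ × 0.77 = 0.027104 m
B 0.16 × 1×10⁻⁴ × 530 = 0.00848 m
B total: 0.035584 m
Difference: 0.12148 − 0.035584 = 0.085896 m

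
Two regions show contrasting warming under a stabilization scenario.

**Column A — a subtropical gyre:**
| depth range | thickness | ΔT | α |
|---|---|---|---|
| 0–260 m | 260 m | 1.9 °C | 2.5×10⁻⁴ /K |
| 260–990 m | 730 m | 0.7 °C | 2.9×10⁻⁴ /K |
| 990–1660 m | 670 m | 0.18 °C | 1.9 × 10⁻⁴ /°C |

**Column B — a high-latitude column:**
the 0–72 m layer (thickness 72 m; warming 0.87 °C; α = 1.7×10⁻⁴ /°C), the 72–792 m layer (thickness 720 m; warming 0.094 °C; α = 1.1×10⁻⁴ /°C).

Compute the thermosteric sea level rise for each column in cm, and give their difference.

A 0–260 m: 260 × 2.5×10⁻⁴ × 1.9 = 0.12350 m
A 2.9×10⁻⁴ × 0.7 × 730 = 0.14819 m
A 990–1660 m: 1.9×10⁻⁴ × 0.18 × 670 = 0.022914 m
A total: 0.294604 m
B Layer 1: 0.87 × 72 × 1.7×10⁻⁴ = 0.0106488 m
B 72–792 m: 0.094 × 1.1×10⁻⁴ × 720 = 0.0074448 m
B total: 0.0180936 m
Difference: 0.294604 − 0.0180936 = 0.2765104 m

A: 29 cm; B: 1.8 cm; difference 28 cm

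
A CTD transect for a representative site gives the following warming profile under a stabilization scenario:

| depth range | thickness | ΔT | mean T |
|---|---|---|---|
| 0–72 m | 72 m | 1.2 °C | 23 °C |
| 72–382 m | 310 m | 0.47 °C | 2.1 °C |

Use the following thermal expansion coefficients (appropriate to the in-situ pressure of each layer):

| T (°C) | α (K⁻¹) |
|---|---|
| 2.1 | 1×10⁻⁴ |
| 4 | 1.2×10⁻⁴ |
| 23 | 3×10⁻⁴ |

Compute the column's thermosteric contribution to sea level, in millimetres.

40.5 mm

Layer 1 at 23 °C → α = 3×10⁻⁴ K⁻¹
Layer 2 at 2.1 °C → α = 1×10⁻⁴ K⁻¹
1.2 × 72 × 3×10⁻⁴ = 0.02592 m
72–382 m: 0.47 × 310 × 1×10⁻⁴ = 0.01457 m
Δh = 0.02592 + 0.01457 = 0.04049 m ≈ 40.5 mm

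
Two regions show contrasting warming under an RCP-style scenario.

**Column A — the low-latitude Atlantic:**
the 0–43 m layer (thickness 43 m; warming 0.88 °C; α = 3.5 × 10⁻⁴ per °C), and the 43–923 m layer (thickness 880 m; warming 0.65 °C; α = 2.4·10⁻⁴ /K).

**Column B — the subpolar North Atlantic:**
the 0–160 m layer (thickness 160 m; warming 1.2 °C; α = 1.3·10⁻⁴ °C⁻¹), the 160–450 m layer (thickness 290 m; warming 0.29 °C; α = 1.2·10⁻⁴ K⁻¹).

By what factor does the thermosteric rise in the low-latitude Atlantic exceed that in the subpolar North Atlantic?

A 0–43 m: 3.5×10⁻⁴ × 43 × 0.88 = 0.013244 m
A 43–923 m: 2.4×10⁻⁴ × 0.65 × 880 = 0.13728 m
A total: 0.150524 m
B 0–160 m: 1.3×10⁻⁴ × 1.2 × 160 = 0.02496 m
B 160–450 m: 1.2×10⁻⁴ × 290 × 0.29 = 0.010092 m
B total: 0.035052 m
Ratio: 0.150524 / 0.035052 ≈ 4.294

≈ 4.29×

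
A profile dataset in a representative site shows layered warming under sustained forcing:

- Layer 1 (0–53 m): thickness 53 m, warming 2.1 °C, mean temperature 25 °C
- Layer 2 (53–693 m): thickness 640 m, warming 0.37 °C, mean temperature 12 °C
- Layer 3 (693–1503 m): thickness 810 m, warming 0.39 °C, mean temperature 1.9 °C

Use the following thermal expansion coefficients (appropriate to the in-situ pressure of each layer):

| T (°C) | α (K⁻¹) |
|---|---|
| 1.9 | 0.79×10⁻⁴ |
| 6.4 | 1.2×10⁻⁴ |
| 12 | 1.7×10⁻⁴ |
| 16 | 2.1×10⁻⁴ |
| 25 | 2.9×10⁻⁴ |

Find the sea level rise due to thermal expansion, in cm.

Layer 1 at 25 °C → α = 2.9×10⁻⁴ K⁻¹
Layer 2 at 12 °C → α = 1.7×10⁻⁴ K⁻¹
Layer 3 at 1.9 °C → α = 0.79×10⁻⁴ K⁻¹
0–53 m: 53 × 2.1 × 2.9×10⁻⁴ = 0.032277 m
Layer 2: 640 × 0.37 × 1.7×10⁻⁴ = 0.040256 m
693–1503 m: 0.39 × 0.79×10⁻⁴ × 810 = 0.0249561 m
Δh = 0.032277 + 0.040256 + 0.0249561 = 0.0974891 m

9.75 cm of thermosteric rise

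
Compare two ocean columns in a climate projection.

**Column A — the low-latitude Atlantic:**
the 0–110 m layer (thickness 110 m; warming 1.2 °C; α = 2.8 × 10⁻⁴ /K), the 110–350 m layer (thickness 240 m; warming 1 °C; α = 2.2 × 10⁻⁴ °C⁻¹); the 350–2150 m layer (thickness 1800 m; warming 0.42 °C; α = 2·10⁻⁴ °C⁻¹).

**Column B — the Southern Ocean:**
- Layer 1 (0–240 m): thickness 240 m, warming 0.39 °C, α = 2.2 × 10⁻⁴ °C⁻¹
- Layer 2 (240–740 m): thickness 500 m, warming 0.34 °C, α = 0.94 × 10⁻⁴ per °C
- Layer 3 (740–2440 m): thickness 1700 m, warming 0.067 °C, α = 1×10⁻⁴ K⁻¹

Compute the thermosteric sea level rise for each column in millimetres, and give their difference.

A 0–110 m: 1.2 × 110 × 2.8×10⁻⁴ = 0.03696 m
A Layer 2: 240 × 2.2×10⁻⁴ × 1 = 0.05280 m
A 1800 × 0.42 × 2×10⁻⁴ = 0.15120 m
A total: 0.24096 m
B Layer 1: 240 × 0.39 × 2.2×10⁻⁴ = 0.020592 m
B Layer 2: 0.94×10⁻⁴ × 500 × 0.34 = 0.01598 m
B Layer 3: 1×10⁻⁴ × 1700 × 0.067 = 0.01139 m
B total: 0.047962 m
Difference: 0.24096 − 0.047962 = 0.192998 m

A: 241 mm; B: 48.0 mm; difference 193 mm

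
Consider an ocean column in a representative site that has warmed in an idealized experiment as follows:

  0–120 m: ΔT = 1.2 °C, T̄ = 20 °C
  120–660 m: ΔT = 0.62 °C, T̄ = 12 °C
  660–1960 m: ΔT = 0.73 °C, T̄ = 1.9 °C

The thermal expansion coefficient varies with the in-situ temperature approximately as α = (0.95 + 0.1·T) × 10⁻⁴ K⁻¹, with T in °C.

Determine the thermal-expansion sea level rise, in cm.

Δh ≈ 22 cm

Layer 1: α = (0.95 + 0.1×20)×10⁻⁴ = 2.95×10⁻⁴ K⁻¹
Layer 2: α = (0.95 + 0.1×12)×10⁻⁴ = 2.15×10⁻⁴ K⁻¹
Layer 3: α = (0.95 + 0.1×1.9)×10⁻⁴ = 1.14×10⁻⁴ K⁻¹
Layer 1: 120 × 2.95×10⁻⁴ × 1.2 = 0.04248 m
Layer 2: 0.62 × 2.15×10⁻⁴ × 540 = 0.071982 m
1300 × 1.14×10⁻⁴ × 0.73 = 0.108186 m
Δh = 0.04248 + 0.071982 + 0.108186 = 0.222648 m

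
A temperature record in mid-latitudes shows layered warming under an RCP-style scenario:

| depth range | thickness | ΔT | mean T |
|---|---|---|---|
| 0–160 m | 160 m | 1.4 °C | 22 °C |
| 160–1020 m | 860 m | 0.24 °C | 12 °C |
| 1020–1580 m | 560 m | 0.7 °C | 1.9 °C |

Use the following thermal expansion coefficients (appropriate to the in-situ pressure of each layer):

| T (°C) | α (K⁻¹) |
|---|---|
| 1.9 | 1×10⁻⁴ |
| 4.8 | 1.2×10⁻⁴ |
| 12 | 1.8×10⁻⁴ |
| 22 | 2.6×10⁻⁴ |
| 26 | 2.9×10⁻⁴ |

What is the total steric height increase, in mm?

135 mm of thermosteric rise

Layer 1 at 22 °C → α = 2.6×10⁻⁴ K⁻¹
Layer 2 at 12 °C → α = 1.8×10⁻⁴ K⁻¹
Layer 3 at 1.9 °C → α = 1×10⁻⁴ K⁻¹
160 × 2.6×10⁻⁴ × 1.4 = 0.05824 m
160–1020 m: 860 × 0.24 × 1.8×10⁻⁴ = 0.037152 m
1020–1580 m: 0.7 × 560 × 1×10⁻⁴ = 0.03920 m
Δh = 0.05824 + 0.037152 + 0.03920 = 0.134592 m ≈ 135 mm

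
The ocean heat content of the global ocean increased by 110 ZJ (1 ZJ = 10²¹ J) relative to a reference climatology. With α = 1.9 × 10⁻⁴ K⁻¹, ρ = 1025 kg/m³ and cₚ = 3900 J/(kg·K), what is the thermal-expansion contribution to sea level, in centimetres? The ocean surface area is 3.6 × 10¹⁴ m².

Per unit area: Q = 110×10²¹ / (3.6×10¹⁴) ≈ 3.056×10⁸ J/m²
Δh = αQ/(ρcₚ) = 1.9×10⁻⁴ × 3.056×10⁸ / (1025 × 3900) ≈ 0.014525 m

1.5 cm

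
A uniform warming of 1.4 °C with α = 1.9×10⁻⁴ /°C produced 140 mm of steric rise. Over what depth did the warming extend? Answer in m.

H = Δh/(αΔT) = 0.14 / (1.9×10⁻⁴ × 1.4) ≈ 526.3 m

526 m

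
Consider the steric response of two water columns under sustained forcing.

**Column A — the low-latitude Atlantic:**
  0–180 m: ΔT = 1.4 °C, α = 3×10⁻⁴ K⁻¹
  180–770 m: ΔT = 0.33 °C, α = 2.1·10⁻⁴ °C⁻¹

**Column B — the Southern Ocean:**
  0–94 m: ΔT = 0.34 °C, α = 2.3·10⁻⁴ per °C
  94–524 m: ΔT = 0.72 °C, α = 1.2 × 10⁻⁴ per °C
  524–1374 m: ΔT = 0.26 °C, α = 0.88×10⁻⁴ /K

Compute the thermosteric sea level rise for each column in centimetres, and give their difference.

A 0–180 m: 3×10⁻⁴ × 180 × 1.4 = 0.07560 m
A 180–770 m: 590 × 0.33 × 2.1×10⁻⁴ = 0.040887 m
A total: 0.116487 m
B 2.3×10⁻⁴ × 94 × 0.34 = 0.0073508 m
B Layer 2: 430 × 1.2×10⁻⁴ × 0.72 = 0.037152 m
B 0.26 × 0.88×10⁻⁴ × 850 = 0.019448 m
B total: 0.0639508 m
Difference: 0.116487 − 0.0639508 = 0.0525362 m

Δh_A ≈ 11.6 cm, Δh_B ≈ 6.40 cm; difference ≈ 5.25 cm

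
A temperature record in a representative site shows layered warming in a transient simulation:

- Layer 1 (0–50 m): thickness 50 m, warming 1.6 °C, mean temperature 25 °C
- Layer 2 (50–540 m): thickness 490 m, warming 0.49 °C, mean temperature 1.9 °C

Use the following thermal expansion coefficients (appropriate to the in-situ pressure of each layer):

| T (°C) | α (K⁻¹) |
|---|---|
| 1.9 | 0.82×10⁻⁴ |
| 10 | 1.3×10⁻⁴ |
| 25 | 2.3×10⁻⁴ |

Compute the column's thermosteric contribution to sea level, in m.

Layer 1 at 25 °C → α = 2.3×10⁻⁴ K⁻¹
Layer 2 at 1.9 °C → α = 0.82×10⁻⁴ K⁻¹
0–50 m: 50 × 2.3×10⁻⁴ × 1.6 = 0.01840 m
50–540 m: 0.49 × 490 × 0.82×10⁻⁴ = 0.0196882 m
Δh = 0.01840 + 0.0196882 = 0.0380882 m

about 0.038 m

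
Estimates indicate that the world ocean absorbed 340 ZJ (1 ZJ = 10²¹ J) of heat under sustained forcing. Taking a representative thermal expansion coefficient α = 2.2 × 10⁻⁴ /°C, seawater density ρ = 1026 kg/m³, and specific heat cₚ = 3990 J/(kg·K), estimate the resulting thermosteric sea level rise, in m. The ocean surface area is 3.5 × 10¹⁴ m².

Per unit area: Q = 340×10²¹ / (3.5×10¹⁴) ≈ 9.714×10⁸ J/m²
Δh = αQ/(ρcₚ) = 2.2×10⁻⁴ × 9.714×10⁸ / (1026 × 3990) ≈ 0.052204 m

Δh ≈ 0.052 m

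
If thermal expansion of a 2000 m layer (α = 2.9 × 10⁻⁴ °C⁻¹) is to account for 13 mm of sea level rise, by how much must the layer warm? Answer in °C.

ΔT ≈ 0.022 °C

ΔT = Δh/(αH) = 0.013 / (2.9×10⁻⁴ × 2000) ≈ 0.02241 °C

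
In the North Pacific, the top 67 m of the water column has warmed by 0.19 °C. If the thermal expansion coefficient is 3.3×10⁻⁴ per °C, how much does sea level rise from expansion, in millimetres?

Δh = αΔT·H = 3.3×10⁻⁴ × 0.19 × 67 = 0.0042009 m

4.20 mm of thermosteric rise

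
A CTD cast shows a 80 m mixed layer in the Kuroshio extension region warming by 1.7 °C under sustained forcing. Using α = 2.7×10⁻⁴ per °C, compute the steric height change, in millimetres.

Δh = 37 mm

Δh = αΔT·H = 2.7×10⁻⁴ × 1.7 × 80 = 0.03672 m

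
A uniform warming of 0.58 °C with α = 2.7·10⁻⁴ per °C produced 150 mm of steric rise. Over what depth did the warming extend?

H = Δh/(αΔT) = 0.15 / (2.7×10⁻⁴ × 0.58) ≈ 957.9 m

about 958 m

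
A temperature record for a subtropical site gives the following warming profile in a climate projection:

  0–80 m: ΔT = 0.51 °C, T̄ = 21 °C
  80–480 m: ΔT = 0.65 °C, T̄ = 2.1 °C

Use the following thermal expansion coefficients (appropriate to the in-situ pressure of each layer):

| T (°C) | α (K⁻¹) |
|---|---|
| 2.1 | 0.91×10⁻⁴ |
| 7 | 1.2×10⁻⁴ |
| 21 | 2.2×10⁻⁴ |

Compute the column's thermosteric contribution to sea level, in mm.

Layer 1 at 21 °C → α = 2.2×10⁻⁴ K⁻¹
Layer 2 at 2.1 °C → α = 0.91×10⁻⁴ K⁻¹
80 × 0.51 × 2.2×10⁻⁴ = 0.008976 m
80–480 m: 0.65 × 400 × 0.91×10⁻⁴ = 0.02366 m
Δh = 0.008976 + 0.02366 = 0.032636 m ≈ 32.6 mm

Δh = 32.6 mm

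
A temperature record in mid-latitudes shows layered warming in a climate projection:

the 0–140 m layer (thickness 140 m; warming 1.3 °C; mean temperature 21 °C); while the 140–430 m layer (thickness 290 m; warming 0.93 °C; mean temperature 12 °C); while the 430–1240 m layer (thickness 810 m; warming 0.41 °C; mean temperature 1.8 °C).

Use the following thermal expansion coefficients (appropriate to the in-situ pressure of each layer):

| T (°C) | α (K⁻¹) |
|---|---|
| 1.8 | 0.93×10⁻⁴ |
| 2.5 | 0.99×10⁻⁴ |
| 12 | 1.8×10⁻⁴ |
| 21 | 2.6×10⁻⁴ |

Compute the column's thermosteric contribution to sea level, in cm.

Layer 1 at 21 °C → α = 2.6×10⁻⁴ K⁻¹
Layer 2 at 12 °C → α = 1.8×10⁻⁴ K⁻¹
Layer 3 at 1.8 °C → α = 0.93×10⁻⁴ K⁻¹
140 × 1.3 × 2.6×10⁻⁴ = 0.04732 m
Layer 2: 1.8×10⁻⁴ × 0.93 × 290 = 0.048546 m
0.41 × 810 × 0.93×10⁻⁴ = 0.0308853 m
Δh = 0.04732 + 0.048546 + 0.0308853 = 0.1267513 m

Δh = 12.7 cm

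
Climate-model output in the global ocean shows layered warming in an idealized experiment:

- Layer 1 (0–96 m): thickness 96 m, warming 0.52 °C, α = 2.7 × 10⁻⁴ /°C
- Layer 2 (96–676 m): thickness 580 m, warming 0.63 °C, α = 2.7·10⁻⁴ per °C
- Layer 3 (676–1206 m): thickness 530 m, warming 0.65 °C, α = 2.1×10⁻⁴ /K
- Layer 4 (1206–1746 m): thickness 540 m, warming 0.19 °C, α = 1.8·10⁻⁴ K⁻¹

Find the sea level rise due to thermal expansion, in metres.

96 × 0.52 × 2.7×10⁻⁴ = 0.0134784 m
580 × 2.7×10⁻⁴ × 0.63 = 0.098658 m
Layer 3: 2.1×10⁻⁴ × 0.65 × 530 = 0.072345 m
Layer 4: 0.19 × 1.8×10⁻⁴ × 540 = 0.018468 m
Δh = 0.0134784 + 0.098658 + 0.072345 + 0.018468 = 0.2029494 m ≈ 0.203 m

Δh ≈ 0.203 m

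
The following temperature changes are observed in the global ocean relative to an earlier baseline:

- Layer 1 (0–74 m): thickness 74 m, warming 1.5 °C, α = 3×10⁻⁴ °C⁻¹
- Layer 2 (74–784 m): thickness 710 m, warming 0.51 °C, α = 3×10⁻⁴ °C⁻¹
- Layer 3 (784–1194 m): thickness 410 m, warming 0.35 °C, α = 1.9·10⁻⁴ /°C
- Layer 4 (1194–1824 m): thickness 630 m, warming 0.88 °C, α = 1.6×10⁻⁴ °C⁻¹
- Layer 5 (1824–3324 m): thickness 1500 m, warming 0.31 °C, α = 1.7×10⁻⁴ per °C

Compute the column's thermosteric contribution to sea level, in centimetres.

3×10⁻⁴ × 1.5 × 74 = 0.03330 m
3×10⁻⁴ × 710 × 0.51 = 0.10863 m
410 × 0.35 × 1.9×10⁻⁴ = 0.027265 m
1194–1824 m: 630 × 1.6×10⁻⁴ × 0.88 = 0.088704 m
Layer 5: 1.7×10⁻⁴ × 0.31 × 1500 = 0.07905 m
Δh = 0.03330 + 0.10863 + 0.027265 + 0.088704 + 0.07905 = 0.336949 m

34 cm of thermosteric rise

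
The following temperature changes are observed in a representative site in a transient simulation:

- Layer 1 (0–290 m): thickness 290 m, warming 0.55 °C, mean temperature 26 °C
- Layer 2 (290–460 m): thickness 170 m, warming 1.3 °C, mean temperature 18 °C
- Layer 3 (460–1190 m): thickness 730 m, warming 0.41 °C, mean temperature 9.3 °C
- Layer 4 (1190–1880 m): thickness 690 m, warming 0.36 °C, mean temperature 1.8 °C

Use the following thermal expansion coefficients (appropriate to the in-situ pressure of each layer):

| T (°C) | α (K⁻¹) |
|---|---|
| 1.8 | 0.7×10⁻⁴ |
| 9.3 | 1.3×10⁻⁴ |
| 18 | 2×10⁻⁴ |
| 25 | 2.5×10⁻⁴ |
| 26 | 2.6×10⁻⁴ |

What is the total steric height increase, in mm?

140 mm of thermosteric rise

Layer 1 at 26 °C → α = 2.6×10⁻⁴ K⁻¹
Layer 2 at 18 °C → α = 2×10⁻⁴ K⁻¹
Layer 3 at 9.3 °C → α = 1.3×10⁻⁴ K⁻¹
Layer 4 at 1.8 °C → α = 0.7×10⁻⁴ K⁻¹
0–290 m: 2.6×10⁻⁴ × 0.55 × 290 = 0.04147 m
Layer 2: 2×10⁻⁴ × 170 × 1.3 = 0.04420 m
Layer 3: 0.41 × 1.3×10⁻⁴ × 730 = 0.038909 m
1190–1880 m: 690 × 0.36 × 0.7×10⁻⁴ = 0.017388 m
Δh = 0.04147 + 0.04420 + 0.038909 + 0.017388 = 0.141967 m ≈ 140 mm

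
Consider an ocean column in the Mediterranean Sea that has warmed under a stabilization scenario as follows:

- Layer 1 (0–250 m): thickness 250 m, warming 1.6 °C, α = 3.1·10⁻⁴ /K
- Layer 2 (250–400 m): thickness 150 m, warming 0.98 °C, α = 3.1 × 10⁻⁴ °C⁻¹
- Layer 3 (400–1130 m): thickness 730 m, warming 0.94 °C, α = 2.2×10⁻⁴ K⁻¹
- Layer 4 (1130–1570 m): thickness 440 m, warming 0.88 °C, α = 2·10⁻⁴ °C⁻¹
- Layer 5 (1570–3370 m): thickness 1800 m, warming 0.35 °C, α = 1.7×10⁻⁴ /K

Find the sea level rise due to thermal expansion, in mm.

Δh ≈ 505 mm

1.6 × 3.1×10⁻⁴ × 250 = 0.12400 m
250–400 m: 0.98 × 3.1×10⁻⁴ × 150 = 0.04557 m
Layer 3: 2.2×10⁻⁴ × 730 × 0.94 = 0.150964 m
0.88 × 440 × 2×10⁻⁴ = 0.07744 m
1570–3370 m: 1800 × 0.35 × 1.7×10⁻⁴ = 0.10710 m
Δh = 0.12400 + 0.04557 + 0.150964 + 0.07744 + 0.10710 = 0.505074 m ≈ 505 mm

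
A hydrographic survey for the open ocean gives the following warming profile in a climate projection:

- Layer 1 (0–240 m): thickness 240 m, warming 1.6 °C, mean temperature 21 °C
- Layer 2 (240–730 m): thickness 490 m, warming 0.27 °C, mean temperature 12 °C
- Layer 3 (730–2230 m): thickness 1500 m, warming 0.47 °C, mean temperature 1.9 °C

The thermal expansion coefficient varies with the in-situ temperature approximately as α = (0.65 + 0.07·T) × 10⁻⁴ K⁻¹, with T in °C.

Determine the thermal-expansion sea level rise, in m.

Δh ≈ 0.156 m

Layer 1: α = (0.65 + 0.07×21)×10⁻⁴ = 2.12×10⁻⁴ K⁻¹
Layer 2: α = (0.65 + 0.07×12)×10⁻⁴ = 1.49×10⁻⁴ K⁻¹
Layer 3: α = (0.65 + 0.07×1.9)×10⁻⁴ = 0.783×10⁻⁴ K⁻¹
240 × 1.6 × 2.12×10⁻⁴ = 0.081408 m
240–730 m: 0.27 × 1.49×10⁻⁴ × 490 = 0.0197127 m
Layer 3: 1500 × 0.783×10⁻⁴ × 0.47 = 0.0552015 m
Δh = 0.081408 + 0.0197127 + 0.0552015 = 0.1563222 m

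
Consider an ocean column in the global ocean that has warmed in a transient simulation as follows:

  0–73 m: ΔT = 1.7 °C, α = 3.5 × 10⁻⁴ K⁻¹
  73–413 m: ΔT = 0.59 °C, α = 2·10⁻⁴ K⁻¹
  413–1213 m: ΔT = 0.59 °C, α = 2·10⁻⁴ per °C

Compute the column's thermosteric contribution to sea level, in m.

0.18 m of thermosteric rise

Layer 1: 73 × 3.5×10⁻⁴ × 1.7 = 0.043435 m
Layer 2: 0.59 × 2×10⁻⁴ × 340 = 0.04012 m
0.59 × 2×10⁻⁴ × 800 = 0.09440 m
Δh = 0.043435 + 0.04012 + 0.09440 = 0.177955 m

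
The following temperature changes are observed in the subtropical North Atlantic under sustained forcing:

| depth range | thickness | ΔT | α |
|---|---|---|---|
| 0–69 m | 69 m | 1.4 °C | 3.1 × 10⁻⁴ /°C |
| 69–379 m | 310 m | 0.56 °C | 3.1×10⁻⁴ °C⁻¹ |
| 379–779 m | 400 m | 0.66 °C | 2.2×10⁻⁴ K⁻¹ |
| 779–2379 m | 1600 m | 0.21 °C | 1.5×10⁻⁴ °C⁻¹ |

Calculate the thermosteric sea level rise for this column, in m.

0–69 m: 69 × 1.4 × 3.1×10⁻⁴ = 0.029946 m
Layer 2: 3.1×10⁻⁴ × 310 × 0.56 = 0.053816 m
Layer 3: 0.66 × 400 × 2.2×10⁻⁴ = 0.05808 m
779–2379 m: 0.21 × 1600 × 1.5×10⁻⁴ = 0.05040 m
Δh = 0.029946 + 0.053816 + 0.05808 + 0.05040 = 0.192242 m

Δh = 0.192 m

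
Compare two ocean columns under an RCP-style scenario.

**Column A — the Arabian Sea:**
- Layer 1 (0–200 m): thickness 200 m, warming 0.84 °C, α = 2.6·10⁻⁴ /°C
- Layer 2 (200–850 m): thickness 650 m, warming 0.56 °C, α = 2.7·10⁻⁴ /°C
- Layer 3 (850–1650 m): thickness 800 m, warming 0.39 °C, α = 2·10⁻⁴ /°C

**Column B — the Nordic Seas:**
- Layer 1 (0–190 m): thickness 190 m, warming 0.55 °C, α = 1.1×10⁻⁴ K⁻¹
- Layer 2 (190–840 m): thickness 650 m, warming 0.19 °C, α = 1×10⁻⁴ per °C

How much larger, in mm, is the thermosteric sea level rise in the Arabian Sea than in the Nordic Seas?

181 mm

A Layer 1: 2.6×10⁻⁴ × 0.84 × 200 = 0.04368 m
A 200–850 m: 0.56 × 650 × 2.7×10⁻⁴ = 0.09828 m
A 800 × 0.39 × 2×10⁻⁴ = 0.06240 m
A total: 0.20436 m
B 0–190 m: 1.1×10⁻⁴ × 0.55 × 190 = 0.011495 m
B Layer 2: 1×10⁻⁴ × 650 × 0.19 = 0.01235 m
B total: 0.023845 m
Difference: 0.20436 − 0.023845 = 0.180515 m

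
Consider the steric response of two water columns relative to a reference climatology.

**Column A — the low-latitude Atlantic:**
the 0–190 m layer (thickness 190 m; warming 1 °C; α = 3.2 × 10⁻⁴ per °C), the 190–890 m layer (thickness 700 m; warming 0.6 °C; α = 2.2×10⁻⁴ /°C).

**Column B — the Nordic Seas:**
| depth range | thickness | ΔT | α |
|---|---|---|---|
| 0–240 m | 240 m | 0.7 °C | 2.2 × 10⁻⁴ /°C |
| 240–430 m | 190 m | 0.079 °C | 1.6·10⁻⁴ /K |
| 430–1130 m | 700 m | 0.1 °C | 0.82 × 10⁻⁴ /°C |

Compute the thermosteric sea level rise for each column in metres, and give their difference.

A 3.2×10⁻⁴ × 1 × 190 = 0.06080 m
A 190–890 m: 2.2×10⁻⁴ × 700 × 0.6 = 0.09240 m
A total: 0.15320 m
B Layer 1: 2.2×10⁻⁴ × 240 × 0.7 = 0.03696 m
B 240–430 m: 0.079 × 190 × 1.6×10⁻⁴ = 0.0024016 m
B 430–1130 m: 0.82×10⁻⁴ × 0.1 × 700 = 0.00574 m
B total: 0.0451016 m
Difference: 0.15320 − 0.0451016 = 0.1080984 m

A: 0.15 m; B: 0.045 m; difference 0.11 m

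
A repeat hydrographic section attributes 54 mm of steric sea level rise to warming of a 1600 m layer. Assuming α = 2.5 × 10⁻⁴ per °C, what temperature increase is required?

ΔT = Δh/(αH) = 0.054 / (2.5×10⁻⁴ × 1600) = 0.1350 °C

0.135 °C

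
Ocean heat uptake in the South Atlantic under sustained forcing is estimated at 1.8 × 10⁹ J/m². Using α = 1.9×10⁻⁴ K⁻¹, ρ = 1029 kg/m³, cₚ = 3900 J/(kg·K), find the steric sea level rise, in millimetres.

85 mm of thermosteric rise

Δh = αQ/(ρcₚ) = 1.9×10⁻⁴ × 1.8×10⁹ / (1029 × 3900) ≈ 0.085221 m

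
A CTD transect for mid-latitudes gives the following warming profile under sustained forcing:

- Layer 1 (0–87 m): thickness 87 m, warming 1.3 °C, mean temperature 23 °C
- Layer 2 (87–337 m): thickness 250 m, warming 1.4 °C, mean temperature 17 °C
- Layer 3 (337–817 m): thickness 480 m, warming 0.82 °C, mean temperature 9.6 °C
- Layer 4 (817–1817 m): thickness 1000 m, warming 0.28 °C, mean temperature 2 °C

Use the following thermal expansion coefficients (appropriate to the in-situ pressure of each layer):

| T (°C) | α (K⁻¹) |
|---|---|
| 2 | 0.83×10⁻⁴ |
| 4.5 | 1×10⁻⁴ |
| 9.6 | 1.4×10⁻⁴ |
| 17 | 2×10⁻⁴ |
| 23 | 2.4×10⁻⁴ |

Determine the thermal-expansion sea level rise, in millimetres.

180 mm

Layer 1 at 23 °C → α = 2.4×10⁻⁴ K⁻¹
Layer 2 at 17 °C → α = 2×10⁻⁴ K⁻¹
Layer 3 at 9.6 °C → α = 1.4×10⁻⁴ K⁻¹
Layer 4 at 2 °C → α = 0.83×10⁻⁴ K⁻¹
2.4×10⁻⁴ × 87 × 1.3 = 0.027144 m
Layer 2: 2×10⁻⁴ × 1.4 × 250 = 0.07000 m
337–817 m: 0.82 × 1.4×10⁻⁴ × 480 = 0.055104 m
817–1817 m: 0.28 × 0.83×10⁻⁴ × 1000 = 0.02324 m
Δh = 0.027144 + 0.07000 + 0.055104 + 0.02324 = 0.175488 m ≈ 180 mm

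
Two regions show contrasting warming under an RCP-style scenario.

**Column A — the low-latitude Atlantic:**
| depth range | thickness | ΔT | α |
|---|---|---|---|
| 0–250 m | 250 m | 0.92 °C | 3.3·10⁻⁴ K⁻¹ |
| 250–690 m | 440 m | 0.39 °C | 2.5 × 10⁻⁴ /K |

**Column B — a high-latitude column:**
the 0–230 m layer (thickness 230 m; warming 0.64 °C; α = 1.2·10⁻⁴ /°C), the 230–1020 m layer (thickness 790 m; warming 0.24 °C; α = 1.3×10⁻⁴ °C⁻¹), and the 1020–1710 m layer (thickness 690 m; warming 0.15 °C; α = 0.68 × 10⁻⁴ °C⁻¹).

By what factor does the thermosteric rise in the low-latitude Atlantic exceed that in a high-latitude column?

a factor of 2.41

A 3.3×10⁻⁴ × 0.92 × 250 = 0.07590 m
A 250–690 m: 0.39 × 2.5×10⁻⁴ × 440 = 0.04290 m
A total: 0.11880 m
B 0–230 m: 1.2×10⁻⁴ × 0.64 × 230 = 0.017664 m
B Layer 2: 0.24 × 1.3×10⁻⁴ × 790 = 0.024648 m
B 1020–1710 m: 0.68×10⁻⁴ × 0.15 × 690 = 0.007038 m
B total: 0.04935 m
Ratio: 0.11880 / 0.04935 ≈ 2.407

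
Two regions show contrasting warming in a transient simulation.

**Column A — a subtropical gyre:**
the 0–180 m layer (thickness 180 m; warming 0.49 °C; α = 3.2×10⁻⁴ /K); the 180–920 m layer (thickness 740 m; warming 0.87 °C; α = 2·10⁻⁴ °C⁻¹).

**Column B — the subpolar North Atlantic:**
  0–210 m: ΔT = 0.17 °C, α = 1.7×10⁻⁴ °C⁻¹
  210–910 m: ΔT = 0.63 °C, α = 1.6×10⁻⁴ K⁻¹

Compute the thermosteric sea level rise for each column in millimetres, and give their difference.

A 180 × 0.49 × 3.2×10⁻⁴ = 0.028224 m
A Layer 2: 0.87 × 740 × 2×10⁻⁴ = 0.12876 m
A total: 0.156984 m
B Layer 1: 1.7×10⁻⁴ × 210 × 0.17 = 0.006069 m
B Layer 2: 0.63 × 700 × 1.6×10⁻⁴ = 0.07056 m
B total: 0.076629 m
Difference: 0.156984 − 0.076629 = 0.080355 m

Δh_A ≈ 157 mm, Δh_B ≈ 76.6 mm; difference ≈ 80.4 mm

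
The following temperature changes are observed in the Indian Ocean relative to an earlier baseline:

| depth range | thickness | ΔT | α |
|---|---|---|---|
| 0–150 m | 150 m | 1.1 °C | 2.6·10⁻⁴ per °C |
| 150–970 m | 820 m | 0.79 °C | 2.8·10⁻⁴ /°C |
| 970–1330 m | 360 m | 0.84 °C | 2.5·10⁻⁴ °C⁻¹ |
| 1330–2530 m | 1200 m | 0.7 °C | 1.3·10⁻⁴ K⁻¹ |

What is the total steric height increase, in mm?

Layer 1: 1.1 × 150 × 2.6×10⁻⁴ = 0.04290 m
150–970 m: 820 × 0.79 × 2.8×10⁻⁴ = 0.181384 m
2.5×10⁻⁴ × 360 × 0.84 = 0.07560 m
1200 × 0.7 × 1.3×10⁻⁴ = 0.10920 m
Δh = 0.04290 + 0.181384 + 0.07560 + 0.10920 = 0.409084 m

Δh = 409 mm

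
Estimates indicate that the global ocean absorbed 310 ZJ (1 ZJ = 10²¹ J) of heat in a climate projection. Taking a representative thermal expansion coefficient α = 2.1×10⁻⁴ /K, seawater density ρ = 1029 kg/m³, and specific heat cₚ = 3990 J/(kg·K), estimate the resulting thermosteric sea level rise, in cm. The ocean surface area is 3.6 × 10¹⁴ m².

Δh = 4.40 cm

Per unit area: Q = 310×10²¹ / (3.6×10¹⁴) ≈ 8.611×10⁸ J/m²
Δh = αQ/(ρcₚ) = 2.1×10⁻⁴ × 8.611×10⁸ / (1029 × 3990) ≈ 0.044044 m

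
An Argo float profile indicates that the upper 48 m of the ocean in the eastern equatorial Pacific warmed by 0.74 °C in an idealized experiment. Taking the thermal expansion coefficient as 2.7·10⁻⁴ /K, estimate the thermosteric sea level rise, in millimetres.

9.59 mm

Δh = αΔT·H = 2.7×10⁻⁴ × 0.74 × 48 = 0.0095904 m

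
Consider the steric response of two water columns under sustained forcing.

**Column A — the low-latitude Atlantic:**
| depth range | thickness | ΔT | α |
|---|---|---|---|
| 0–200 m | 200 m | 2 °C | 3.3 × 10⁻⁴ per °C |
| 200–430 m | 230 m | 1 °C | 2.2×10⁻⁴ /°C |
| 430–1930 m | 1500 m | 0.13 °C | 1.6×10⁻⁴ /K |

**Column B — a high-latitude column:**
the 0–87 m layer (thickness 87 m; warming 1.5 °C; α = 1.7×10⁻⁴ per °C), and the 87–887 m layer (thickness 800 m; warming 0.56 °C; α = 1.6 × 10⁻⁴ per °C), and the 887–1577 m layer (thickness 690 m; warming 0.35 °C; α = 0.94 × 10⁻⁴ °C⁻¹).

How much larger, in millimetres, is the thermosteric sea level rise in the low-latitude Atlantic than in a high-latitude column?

A 3.3×10⁻⁴ × 200 × 2 = 0.13200 m
A 2.2×10⁻⁴ × 1 × 230 = 0.05060 m
A 430–1930 m: 0.13 × 1500 × 1.6×10⁻⁴ = 0.03120 m
A total: 0.21380 m
B Layer 1: 87 × 1.5 × 1.7×10⁻⁴ = 0.022185 m
B Layer 2: 800 × 0.56 × 1.6×10⁻⁴ = 0.07168 m
B 887–1577 m: 690 × 0.35 × 0.94×10⁻⁴ = 0.022701 m
B total: 0.116566 m
Difference: 0.21380 − 0.116566 = 0.097234 m

Δh_A − Δh_B ≈ 97.2 mm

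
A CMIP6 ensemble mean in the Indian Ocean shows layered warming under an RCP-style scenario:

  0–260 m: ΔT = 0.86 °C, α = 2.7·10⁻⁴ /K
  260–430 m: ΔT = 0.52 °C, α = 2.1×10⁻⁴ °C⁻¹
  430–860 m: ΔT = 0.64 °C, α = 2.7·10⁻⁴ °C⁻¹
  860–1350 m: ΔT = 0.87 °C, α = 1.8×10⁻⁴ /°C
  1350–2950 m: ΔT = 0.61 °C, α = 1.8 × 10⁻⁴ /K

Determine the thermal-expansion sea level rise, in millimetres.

260 × 2.7×10⁻⁴ × 0.86 = 0.060372 m
Layer 2: 0.52 × 2.1×10⁻⁴ × 170 = 0.018564 m
0.64 × 2.7×10⁻⁴ × 430 = 0.074304 m
Layer 4: 0.87 × 490 × 1.8×10⁻⁴ = 0.076734 m
Layer 5: 0.61 × 1600 × 1.8×10⁻⁴ = 0.17568 m
Δh = 0.060372 + 0.018564 + 0.074304 + 0.076734 + 0.17568 = 0.405654 m ≈ 406 mm

Δh ≈ 406 mm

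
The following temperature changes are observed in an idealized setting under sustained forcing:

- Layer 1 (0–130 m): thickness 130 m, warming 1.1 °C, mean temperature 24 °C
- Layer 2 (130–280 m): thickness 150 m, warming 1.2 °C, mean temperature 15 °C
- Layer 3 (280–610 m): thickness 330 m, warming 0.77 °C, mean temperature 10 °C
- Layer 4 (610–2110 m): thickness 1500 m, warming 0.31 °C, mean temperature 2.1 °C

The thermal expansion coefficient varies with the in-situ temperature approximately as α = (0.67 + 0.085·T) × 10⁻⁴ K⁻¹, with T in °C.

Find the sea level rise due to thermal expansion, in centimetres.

15 cm of thermosteric rise

Layer 1: α = (0.67 + 0.085×24)×10⁻⁴ = 2.71×10⁻⁴ K⁻¹
Layer 2: α = (0.67 + 0.085×15)×10⁻⁴ = 1.945×10⁻⁴ K⁻¹
Layer 3: α = (0.67 + 0.085×10)×10⁻⁴ = 1.52×10⁻⁴ K⁻¹
Layer 4: α = (0.67 + 0.085×2.1)×10⁻⁴ = 0.8485×10⁻⁴ K⁻¹
0–130 m: 2.71×10⁻⁴ × 1.1 × 130 = 0.038753 m
1.2 × 150 × 1.945×10⁻⁴ = 0.03501 m
1.52×10⁻⁴ × 0.77 × 330 = 0.0386232 m
610–2110 m: 0.31 × 1500 × 0.8485×10⁻⁴ = 0.03945525 m
Δh = 0.038753 + 0.03501 + 0.0386232 + 0.03945525 = 0.15184145 m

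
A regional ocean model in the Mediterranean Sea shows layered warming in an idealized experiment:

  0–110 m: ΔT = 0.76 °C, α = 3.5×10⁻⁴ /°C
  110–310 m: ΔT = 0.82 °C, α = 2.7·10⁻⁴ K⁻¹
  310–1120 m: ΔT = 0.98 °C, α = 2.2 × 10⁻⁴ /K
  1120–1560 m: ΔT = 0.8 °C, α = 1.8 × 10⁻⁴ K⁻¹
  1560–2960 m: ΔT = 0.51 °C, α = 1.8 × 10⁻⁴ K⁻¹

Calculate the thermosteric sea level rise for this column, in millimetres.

0–110 m: 110 × 0.76 × 3.5×10⁻⁴ = 0.02926 m
110–310 m: 2.7×10⁻⁴ × 200 × 0.82 = 0.04428 m
310–1120 m: 2.2×10⁻⁴ × 810 × 0.98 = 0.174636 m
1120–1560 m: 1.8×10⁻⁴ × 440 × 0.8 = 0.06336 m
Layer 5: 0.51 × 1.8×10⁻⁴ × 1400 = 0.12852 m
Δh = 0.02926 + 0.04428 + 0.174636 + 0.06336 + 0.12852 = 0.440056 m ≈ 440 mm

440 mm of thermosteric rise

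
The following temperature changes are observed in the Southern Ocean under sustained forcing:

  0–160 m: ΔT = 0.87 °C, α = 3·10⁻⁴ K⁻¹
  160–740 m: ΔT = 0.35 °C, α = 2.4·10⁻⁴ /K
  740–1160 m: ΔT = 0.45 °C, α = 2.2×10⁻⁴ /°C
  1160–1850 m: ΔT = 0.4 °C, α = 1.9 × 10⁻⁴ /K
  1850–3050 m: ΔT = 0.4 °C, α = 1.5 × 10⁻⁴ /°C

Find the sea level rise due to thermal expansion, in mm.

0–160 m: 3×10⁻⁴ × 160 × 0.87 = 0.04176 m
2.4×10⁻⁴ × 580 × 0.35 = 0.04872 m
420 × 2.2×10⁻⁴ × 0.45 = 0.04158 m
Layer 4: 690 × 1.9×10⁻⁴ × 0.4 = 0.05244 m
0.4 × 1200 × 1.5×10⁻⁴ = 0.07200 m
Δh = 0.04176 + 0.04872 + 0.04158 + 0.05244 + 0.07200 = 0.25650 m ≈ 257 mm

257 mm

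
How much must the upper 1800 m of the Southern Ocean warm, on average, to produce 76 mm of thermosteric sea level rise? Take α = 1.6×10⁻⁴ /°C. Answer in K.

0.26 K

ΔT = Δh/(αH) = 0.076 / (1.6×10⁻⁴ × 1800) ≈ 0.2639 K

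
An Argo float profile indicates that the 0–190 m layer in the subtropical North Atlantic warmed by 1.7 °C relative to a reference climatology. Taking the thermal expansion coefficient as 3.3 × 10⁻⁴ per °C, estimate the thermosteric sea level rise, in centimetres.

about 11 cm

Δh = αΔT·H = 3.3×10⁻⁴ × 1.7 × 190 = 0.10659 m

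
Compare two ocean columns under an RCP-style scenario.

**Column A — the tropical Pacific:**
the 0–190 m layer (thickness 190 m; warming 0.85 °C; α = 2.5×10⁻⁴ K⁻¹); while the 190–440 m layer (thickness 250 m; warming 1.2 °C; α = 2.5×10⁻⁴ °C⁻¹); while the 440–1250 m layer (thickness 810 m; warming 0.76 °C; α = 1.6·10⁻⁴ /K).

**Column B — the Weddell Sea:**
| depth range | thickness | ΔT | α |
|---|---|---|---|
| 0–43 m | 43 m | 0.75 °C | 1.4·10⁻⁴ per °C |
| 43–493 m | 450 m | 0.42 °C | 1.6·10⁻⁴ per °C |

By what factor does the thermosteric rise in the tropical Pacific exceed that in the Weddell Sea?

A 0.85 × 2.5×10⁻⁴ × 190 = 0.040375 m
A 2.5×10⁻⁴ × 1.2 × 250 = 0.07500 m
A 440–1250 m: 1.6×10⁻⁴ × 0.76 × 810 = 0.098496 m
A total: 0.213871 m
B Layer 1: 43 × 1.4×10⁻⁴ × 0.75 = 0.004515 m
B Layer 2: 1.6×10⁻⁴ × 450 × 0.42 = 0.03024 m
B total: 0.034755 m
Ratio: 0.213871 / 0.034755 ≈ 6.154

a factor of 6.2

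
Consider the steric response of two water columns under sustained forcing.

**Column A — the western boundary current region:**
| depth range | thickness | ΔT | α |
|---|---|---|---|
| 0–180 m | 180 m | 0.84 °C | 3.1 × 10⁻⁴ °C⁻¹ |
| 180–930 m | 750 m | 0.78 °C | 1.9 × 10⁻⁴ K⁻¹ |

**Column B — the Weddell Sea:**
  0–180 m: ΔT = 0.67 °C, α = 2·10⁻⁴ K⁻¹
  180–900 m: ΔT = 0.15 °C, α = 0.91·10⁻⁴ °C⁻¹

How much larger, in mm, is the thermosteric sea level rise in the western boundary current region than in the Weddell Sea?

120 mm larger

A Layer 1: 180 × 0.84 × 3.1×10⁻⁴ = 0.046872 m
A 180–930 m: 750 × 1.9×10⁻⁴ × 0.78 = 0.11115 m
A total: 0.158022 m
B Layer 1: 2×10⁻⁴ × 180 × 0.67 = 0.02412 m
B Layer 2: 0.15 × 0.91×10⁻⁴ × 720 = 0.009828 m
B total: 0.033948 m
Difference: 0.158022 − 0.033948 = 0.124074 m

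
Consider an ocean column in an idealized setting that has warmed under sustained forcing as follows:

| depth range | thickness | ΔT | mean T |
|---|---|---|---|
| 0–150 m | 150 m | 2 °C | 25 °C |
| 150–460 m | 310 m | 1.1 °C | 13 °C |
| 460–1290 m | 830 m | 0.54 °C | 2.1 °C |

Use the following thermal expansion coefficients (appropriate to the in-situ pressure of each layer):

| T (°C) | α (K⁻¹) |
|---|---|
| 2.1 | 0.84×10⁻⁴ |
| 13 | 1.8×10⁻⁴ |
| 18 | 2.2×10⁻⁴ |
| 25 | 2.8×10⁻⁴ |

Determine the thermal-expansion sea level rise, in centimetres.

about 18.3 cm

Layer 1 at 25 °C → α = 2.8×10⁻⁴ K⁻¹
Layer 2 at 13 °C → α = 1.8×10⁻⁴ K⁻¹
Layer 3 at 2.1 °C → α = 0.84×10⁻⁴ K⁻¹
2.8×10⁻⁴ × 2 × 150 = 0.08400 m
Layer 2: 310 × 1.1 × 1.8×10⁻⁴ = 0.06138 m
460–1290 m: 0.54 × 830 × 0.84×10⁻⁴ = 0.0376488 m
Δh = 0.08400 + 0.06138 + 0.0376488 = 0.1830288 m ≈ 18.3 cm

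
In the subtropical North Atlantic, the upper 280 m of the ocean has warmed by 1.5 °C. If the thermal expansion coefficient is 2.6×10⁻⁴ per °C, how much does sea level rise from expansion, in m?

0.11 m of thermosteric rise

Δh = αΔT·H = 2.6×10⁻⁴ × 1.5 × 280 = 0.10920 m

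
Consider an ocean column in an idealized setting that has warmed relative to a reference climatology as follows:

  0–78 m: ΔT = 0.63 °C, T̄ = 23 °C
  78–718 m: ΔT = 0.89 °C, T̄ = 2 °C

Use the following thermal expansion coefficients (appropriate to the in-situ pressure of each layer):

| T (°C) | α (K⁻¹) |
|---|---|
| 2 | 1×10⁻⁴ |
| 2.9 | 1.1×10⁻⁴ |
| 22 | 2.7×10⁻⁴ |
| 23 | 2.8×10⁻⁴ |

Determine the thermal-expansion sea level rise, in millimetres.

Layer 1 at 23 °C → α = 2.8×10⁻⁴ K⁻¹
Layer 2 at 2 °C → α = 1×10⁻⁴ K⁻¹
Layer 1: 78 × 2.8×10⁻⁴ × 0.63 = 0.0137592 m
78–718 m: 1×10⁻⁴ × 640 × 0.89 = 0.05696 m
Δh = 0.0137592 + 0.05696 = 0.0707192 m

Δh ≈ 70.7 mm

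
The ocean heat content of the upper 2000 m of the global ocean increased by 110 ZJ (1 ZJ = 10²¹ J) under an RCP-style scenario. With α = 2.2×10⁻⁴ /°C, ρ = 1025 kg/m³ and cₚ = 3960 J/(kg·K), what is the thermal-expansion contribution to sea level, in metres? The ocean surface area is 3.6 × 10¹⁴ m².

Δh = 0.0166 m

Per unit area: Q = 110×10²¹ / (3.6×10¹⁴) ≈ 3.056×10⁸ J/m²
Δh = αQ/(ρcₚ) = 2.2×10⁻⁴ × 3.056×10⁸ / (1025 × 3960) ≈ 0.016564 m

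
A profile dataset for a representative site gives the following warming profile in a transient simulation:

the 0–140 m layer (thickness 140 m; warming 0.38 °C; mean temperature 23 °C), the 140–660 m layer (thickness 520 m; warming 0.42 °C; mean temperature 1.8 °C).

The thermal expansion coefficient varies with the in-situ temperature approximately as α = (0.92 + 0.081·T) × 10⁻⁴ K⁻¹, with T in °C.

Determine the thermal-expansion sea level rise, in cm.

Layer 1: α = (0.92 + 0.081×23)×10⁻⁴ = 2.783×10⁻⁴ K⁻¹
Layer 2: α = (0.92 + 0.081×1.8)×10⁻⁴ = 1.0658×10⁻⁴ K⁻¹
0–140 m: 140 × 2.783×10⁻⁴ × 0.38 = 0.01480556 m
520 × 1.0658×10⁻⁴ × 0.42 = 0.023277072 m
Δh = 0.01480556 + 0.023277072 = 0.038082632 m ≈ 3.8 cm

3.8 cm of thermosteric rise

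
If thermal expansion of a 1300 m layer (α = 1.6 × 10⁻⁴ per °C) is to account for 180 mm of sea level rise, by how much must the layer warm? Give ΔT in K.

0.865 K

ΔT = Δh/(αH) = 0.18 / (1.6×10⁻⁴ × 1300) ≈ 0.8654 K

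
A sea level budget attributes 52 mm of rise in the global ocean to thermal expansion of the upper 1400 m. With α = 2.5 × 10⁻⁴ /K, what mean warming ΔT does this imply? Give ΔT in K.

ΔT = Δh/(αH) = 0.052 / (2.5×10⁻⁴ × 1400) ≈ 0.1486 K

0.149 K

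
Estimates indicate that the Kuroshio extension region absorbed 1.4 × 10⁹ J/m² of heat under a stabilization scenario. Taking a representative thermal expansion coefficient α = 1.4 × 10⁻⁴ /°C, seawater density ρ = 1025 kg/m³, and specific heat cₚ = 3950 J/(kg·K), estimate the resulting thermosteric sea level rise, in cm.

Δh = αQ/(ρcₚ) = 1.4×10⁻⁴ × 1.4×10⁹ / (1025 × 3950) ≈ 0.04841 m

4.84 cm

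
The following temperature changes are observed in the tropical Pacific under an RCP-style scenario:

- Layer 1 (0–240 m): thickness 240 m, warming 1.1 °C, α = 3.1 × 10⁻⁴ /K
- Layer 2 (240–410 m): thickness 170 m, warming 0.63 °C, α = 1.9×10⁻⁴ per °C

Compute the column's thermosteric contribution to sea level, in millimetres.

Layer 1: 3.1×10⁻⁴ × 1.1 × 240 = 0.08184 m
170 × 0.63 × 1.9×10⁻⁴ = 0.020349 m
Δh = 0.08184 + 0.020349 = 0.102189 m

Δh ≈ 100 mm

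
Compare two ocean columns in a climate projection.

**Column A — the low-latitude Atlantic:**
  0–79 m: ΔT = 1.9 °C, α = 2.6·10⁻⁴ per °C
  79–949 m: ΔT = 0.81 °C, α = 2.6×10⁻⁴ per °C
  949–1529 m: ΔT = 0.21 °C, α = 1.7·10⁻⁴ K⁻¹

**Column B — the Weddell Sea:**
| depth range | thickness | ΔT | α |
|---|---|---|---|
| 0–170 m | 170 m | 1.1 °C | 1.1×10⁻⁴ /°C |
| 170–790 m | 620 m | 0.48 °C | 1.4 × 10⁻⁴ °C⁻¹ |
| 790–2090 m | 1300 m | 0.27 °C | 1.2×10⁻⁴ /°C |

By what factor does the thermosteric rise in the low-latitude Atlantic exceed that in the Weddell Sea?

≈ 2.33×

A 0–79 m: 2.6×10⁻⁴ × 1.9 × 79 = 0.039026 m
A Layer 2: 2.6×10⁻⁴ × 870 × 0.81 = 0.183222 m
A Layer 3: 1.7×10⁻⁴ × 580 × 0.21 = 0.020706 m
A total: 0.242954 m
B Layer 1: 170 × 1.1 × 1.1×10⁻⁴ = 0.02057 m
B 1.4×10⁻⁴ × 0.48 × 620 = 0.041664 m
B 0.27 × 1300 × 1.2×10⁻⁴ = 0.04212 m
B total: 0.104354 m
Ratio: 0.242954 / 0.104354 ≈ 2.328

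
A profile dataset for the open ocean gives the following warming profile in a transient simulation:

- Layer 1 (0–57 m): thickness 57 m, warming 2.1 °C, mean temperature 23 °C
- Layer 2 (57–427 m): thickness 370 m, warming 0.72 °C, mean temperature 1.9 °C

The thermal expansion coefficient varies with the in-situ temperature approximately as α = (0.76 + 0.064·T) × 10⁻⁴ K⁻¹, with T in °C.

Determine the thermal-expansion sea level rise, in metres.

Layer 1: α = (0.76 + 0.064×23)×10⁻⁴ = 2.232×10⁻⁴ K⁻¹
Layer 2: α = (0.76 + 0.064×1.9)×10⁻⁴ = 0.8816×10⁻⁴ K⁻¹
Layer 1: 2.232×10⁻⁴ × 57 × 2.1 = 0.02671704 m
0.72 × 370 × 0.8816×10⁻⁴ = 0.023485824 m
Δh = 0.02671704 + 0.023485824 = 0.050202864 m ≈ 0.050 m

Δh = 0.050 m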